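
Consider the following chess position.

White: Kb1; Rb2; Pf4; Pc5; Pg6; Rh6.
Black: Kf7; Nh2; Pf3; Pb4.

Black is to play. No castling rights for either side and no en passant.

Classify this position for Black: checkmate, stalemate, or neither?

neither

Black to move; black king on f7.
In check: yes, from the white pawn on g6.
King squares — e6: available; f6: available; g6: attacked by Rh6; e7: available; g7: available; e8: available; f8: available; g8: available.
Legal moves for Black: Kg8, Kf8, Ke8, Kg7, Ke7, Kf6, Ke6.
Black is in check but has 7 legal moves → neither.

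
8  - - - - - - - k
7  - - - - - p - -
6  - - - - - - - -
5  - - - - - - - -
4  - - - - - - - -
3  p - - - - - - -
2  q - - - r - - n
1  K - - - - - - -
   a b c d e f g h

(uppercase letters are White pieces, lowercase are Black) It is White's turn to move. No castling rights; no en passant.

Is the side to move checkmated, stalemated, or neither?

checkmate

White to move; white king on a1.
In check: yes, from the black queen on a2.
King squares — b1: attacked by Qa2; a2: attacked by Re2; b2: attacked by Qa2.
Legal moves for White: none.
In check with no legal moves → checkmate.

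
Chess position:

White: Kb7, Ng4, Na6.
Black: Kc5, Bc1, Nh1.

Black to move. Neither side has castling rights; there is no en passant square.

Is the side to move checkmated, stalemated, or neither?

neither

Black to move; black king on c5.
In check: yes, from the white knight on a6.
King squares — b4: attacked by Na6; c4: available; d4: available; b5: available; d5: available; b6: attacked by Kb7; c6: attacked by Kb7; d6: available.
Legal moves for Black: Kd6, Kd5, Kb5, Kd4, Kc4.
Black is in check but has 5 legal moves → neither.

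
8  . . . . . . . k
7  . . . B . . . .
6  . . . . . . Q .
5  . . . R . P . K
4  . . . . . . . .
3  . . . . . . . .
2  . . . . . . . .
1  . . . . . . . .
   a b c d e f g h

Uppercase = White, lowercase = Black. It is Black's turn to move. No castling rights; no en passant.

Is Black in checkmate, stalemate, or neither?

stalemate

Black to move; black king on h8.
In check: no.
King squares — g7: attacked by Qg6; h7: attacked by Qg6; g8: attacked by Qg6.
Legal moves for Black: none.
Not in check and no legal moves → stalemate.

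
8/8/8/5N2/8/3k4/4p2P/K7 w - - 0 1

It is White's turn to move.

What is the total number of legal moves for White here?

13

White to move; king on a1.
In check: no.
Legal moves: Ng7, Ne7, Nh6, Nd6, Nh4, Nd4, Ng3, Ne3, Kb2, Ka2, Kb1, h3, h4.
Count: 13.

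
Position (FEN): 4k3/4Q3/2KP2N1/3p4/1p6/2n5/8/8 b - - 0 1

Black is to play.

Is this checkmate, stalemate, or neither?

checkmate

Black to move; black king on e8.
In check: yes, from the white queen on e7.
King squares — d7: attacked by Kc6; e7: attacked by Pd6; f7: attacked by Qe7; d8: attacked by Qe7; f8: attacked by Ng6.
Legal moves for Black: none.
In check with no legal moves → checkmate.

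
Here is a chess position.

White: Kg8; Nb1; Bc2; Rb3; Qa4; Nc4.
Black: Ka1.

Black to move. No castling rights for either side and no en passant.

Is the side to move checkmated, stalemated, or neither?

checkmate

Black to move; black king on a1.
In check: yes, from the white queen on a4.
King squares — b1: attacked by Bc2; a2: attacked by Qa4; b2: attacked by Rb3.
Legal moves for Black: none.
In check with no legal moves → checkmate.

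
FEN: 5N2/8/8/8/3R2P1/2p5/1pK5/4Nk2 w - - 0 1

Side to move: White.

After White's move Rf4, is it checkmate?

no

After Rf4: black king on f1; in check: yes, from the white rook on f4.
Black has 3 legal replies: Ke2, Kg1, Kxe1.
In check but a legal move exists → not checkmate.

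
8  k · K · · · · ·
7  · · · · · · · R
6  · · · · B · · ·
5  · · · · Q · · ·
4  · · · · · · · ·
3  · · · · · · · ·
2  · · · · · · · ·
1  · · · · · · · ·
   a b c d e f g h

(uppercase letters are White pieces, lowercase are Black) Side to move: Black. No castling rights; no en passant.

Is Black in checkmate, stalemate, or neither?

Black to move; black king on a8.
In check: no.
King squares — a7: attacked by Rh7; b7: attacked by Rh7; b8: attacked by Qe5.
Legal moves for Black: none.
Not in check and no legal moves → stalemate.

stalemate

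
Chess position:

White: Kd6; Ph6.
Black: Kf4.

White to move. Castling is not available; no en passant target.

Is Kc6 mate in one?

After Kc6: black king on f4; in check: no.
Black is not in check, so this cannot be checkmate.

no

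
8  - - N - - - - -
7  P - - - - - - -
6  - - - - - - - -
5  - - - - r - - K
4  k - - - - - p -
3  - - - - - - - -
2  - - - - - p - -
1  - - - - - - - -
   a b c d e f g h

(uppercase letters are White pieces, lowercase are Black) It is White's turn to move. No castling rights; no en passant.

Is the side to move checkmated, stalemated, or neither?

neither

White to move; white king on h5.
In check: yes, from the black rook on e5.
King squares — g4: available; h4: available; g5: attacked by Re5; g6: available; h6: available.
Legal moves for White: Kh6, Kg6, Kh4, Kxg4.
White is in check but has 4 legal moves → neither.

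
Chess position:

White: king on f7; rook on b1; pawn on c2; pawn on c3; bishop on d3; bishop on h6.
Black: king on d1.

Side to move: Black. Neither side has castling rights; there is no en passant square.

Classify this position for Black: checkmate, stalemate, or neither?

checkmate

Black to move; black king on d1.
In check: yes, from the white rook on b1.
King squares — c1: attacked by Rb1; e1: attacked by Rb1; c2: attacked by Bd3; d2: attacked by Bh6; e2: attacked by Bd3.
Legal moves for Black: none.
In check with no legal moves → checkmate.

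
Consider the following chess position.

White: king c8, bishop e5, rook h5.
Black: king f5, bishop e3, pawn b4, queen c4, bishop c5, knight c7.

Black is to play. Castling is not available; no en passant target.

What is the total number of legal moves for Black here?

5

Black to move; king on f5.
In check: yes, from the white rook on h5.
Legal moves: Kg6, Ke6, Kg4, Ke4, Bg5.
Count: 5.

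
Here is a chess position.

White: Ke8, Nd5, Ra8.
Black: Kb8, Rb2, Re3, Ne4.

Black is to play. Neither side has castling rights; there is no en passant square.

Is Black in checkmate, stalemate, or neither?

neither

Black to move; black king on b8.
In check: yes, from the white rook on a8.
Legal moves for Black: Kxa8, Kb7.
Black is in check but has 2 legal moves → neither.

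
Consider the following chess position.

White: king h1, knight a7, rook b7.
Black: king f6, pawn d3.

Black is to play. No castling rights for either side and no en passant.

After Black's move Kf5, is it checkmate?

After Kf5: white king on h1; in check: no.
White is not in check, so this cannot be checkmate.

no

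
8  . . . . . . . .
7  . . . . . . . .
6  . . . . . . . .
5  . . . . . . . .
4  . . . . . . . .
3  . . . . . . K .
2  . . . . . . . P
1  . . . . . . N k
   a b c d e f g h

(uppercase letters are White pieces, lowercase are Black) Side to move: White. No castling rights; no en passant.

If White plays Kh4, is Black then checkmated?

After Kh4: black king on h1; in check: no.
Black is not in check, so this cannot be checkmate.

no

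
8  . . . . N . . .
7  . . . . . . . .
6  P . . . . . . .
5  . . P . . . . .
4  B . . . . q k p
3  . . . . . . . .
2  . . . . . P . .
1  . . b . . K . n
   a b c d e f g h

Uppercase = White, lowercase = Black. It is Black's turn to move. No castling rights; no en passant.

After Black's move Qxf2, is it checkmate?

yes

After Qxf2: white king on f1; in check: yes, from the black queen on f2.
King squares — e1: attacked by Qf2; g1: attacked by Qf2; e2: attacked by Qf2; f2: attacked by Nh1; g2: attacked by Qf2.
White has no legal moves → checkmate.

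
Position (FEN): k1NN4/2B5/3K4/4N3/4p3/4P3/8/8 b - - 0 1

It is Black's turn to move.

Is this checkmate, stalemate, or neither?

Black to move; black king on a8.
In check: no.
King squares — a7: attacked by Nc8; b7: attacked by Nd8; b8: attacked by Bc7.
Legal moves for Black: none.
Not in check and no legal moves → stalemate.

stalemate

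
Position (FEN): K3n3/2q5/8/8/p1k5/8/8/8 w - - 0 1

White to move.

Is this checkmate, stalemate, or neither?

White to move; white king on a8.
In check: no.
King squares — a7: attacked by Qc7; b7: attacked by Qc7; b8: attacked by Qc7.
Legal moves for White: none.
Not in check and no legal moves → stalemate.

stalemate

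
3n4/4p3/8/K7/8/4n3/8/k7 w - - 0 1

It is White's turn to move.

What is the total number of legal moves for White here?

5

White to move; king on a5.
In check: no.
Legal moves: Kb6, Ka6, Kb5, Kb4, Ka4.
Count: 5.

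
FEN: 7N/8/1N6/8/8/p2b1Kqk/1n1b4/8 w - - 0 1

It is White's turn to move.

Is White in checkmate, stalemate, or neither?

White to move; white king on f3.
In check: yes, from the black queen on g3.
King squares — e2: attacked by Bd3; f2: attacked by Qg3; g2: attacked by Qg3; e3: attacked by Bd2; g3: attacked by Kh3; e4: attacked by Bd3; f4: attacked by Bd2; g4: attacked by Qg3.
Legal moves for White: none.
In check with no legal moves → checkmate.

checkmate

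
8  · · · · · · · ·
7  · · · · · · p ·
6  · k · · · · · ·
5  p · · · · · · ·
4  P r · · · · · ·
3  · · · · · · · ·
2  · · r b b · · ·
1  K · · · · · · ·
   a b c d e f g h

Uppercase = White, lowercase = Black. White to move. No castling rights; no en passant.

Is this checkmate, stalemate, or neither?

White to move; white king on a1.
In check: no.
King squares — b1: attacked by Rb4; a2: attacked by Rc2; b2: attacked by Rc2.
Legal moves for White: none.
Not in check and no legal moves → stalemate.

stalemate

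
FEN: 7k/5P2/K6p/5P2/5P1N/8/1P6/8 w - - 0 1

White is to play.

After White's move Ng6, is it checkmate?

After Ng6: black king on h8; in check: yes, from the white knight on g6.
Black has 2 legal replies: Kh7, Kg7.
In check but a legal move exists → not checkmate.

no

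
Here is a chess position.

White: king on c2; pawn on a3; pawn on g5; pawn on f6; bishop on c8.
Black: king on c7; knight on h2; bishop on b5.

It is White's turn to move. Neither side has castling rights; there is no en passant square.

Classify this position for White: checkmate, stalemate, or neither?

neither

White to move; white king on c2.
In check: no.
Legal moves for White: Bd7, Bb7, Be6, Ba6, Bf5, Bg4, Bh3, Kc3, Kb3, Kd2, Kb2, Kd1, Kc1, Kb1, f7, g6, a4.
White has 17 legal moves and is not in check → neither.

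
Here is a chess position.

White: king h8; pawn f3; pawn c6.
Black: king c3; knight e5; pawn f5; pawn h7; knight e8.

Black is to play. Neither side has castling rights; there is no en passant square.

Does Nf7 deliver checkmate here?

no

After Nf7: white king on h8; in check: yes, from the black knight on f7.
White has 2 legal replies: Kg8, Kxh7.
In check but a legal move exists → not checkmate.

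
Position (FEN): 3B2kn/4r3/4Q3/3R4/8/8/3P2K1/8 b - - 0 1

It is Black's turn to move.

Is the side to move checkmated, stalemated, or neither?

neither

Black to move; black king on g8.
In check: yes, from the white queen on e6.
King squares — f7: attacked by Qe6; g7: available; h7: available; f8: available; h8: own knight.
Legal moves for Black: Kf8, Kh7, Kg7, Nf7, Rf7, Rxe6.
Black is in check but has 6 legal moves → neither.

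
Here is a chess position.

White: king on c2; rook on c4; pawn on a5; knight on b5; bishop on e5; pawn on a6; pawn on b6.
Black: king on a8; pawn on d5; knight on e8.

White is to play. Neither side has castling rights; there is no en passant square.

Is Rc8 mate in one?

After Rc8: black king on a8; in check: yes, from the white rook on c8.
King squares — a7: attacked by Nb5; b7: attacked by Pa6; b8: attacked by Be5.
Black has no legal moves → checkmate.

yes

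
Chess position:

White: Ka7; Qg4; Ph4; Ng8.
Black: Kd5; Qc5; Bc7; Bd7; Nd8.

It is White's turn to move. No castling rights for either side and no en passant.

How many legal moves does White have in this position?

2

White to move; king on a7.
In check: yes, from the black queen on c5.
Legal moves: Ka8, Ka6.
Count: 2.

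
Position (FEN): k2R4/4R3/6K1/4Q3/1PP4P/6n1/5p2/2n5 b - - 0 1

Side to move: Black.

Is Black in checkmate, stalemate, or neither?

checkmate

Black to move; black king on a8.
In check: yes, from the white rook on d8.
King squares — a7: attacked by Re7; b7: attacked by Re7; b8: attacked by Qe5.
Legal moves for Black: none.
In check with no legal moves → checkmate.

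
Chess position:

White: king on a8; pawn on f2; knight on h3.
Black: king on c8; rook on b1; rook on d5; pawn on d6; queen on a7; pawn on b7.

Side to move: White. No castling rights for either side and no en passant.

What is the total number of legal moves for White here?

White to move; king on a8.
In check: yes, from the black queen on a7.
Legal moves: Kxa7.
Count: 1.

1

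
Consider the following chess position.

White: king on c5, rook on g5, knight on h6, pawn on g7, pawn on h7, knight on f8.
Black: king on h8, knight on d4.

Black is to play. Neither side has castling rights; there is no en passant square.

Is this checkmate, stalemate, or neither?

checkmate

Black to move; black king on h8.
In check: yes, from the white pawn on g7.
King squares — g7: attacked by Rg5; h7: attacked by Nf8; g8: attacked by Nh6.
Legal moves for Black: none.
In check with no legal moves → checkmate.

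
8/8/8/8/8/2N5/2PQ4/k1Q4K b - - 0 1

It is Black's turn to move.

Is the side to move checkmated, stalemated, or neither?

Black to move; black king on a1.
In check: yes, from the white queen on c1.
King squares — b1: attacked by Qc1; a2: attacked by Nc3; b2: attacked by Qc1.
Legal moves for Black: none.
In check with no legal moves → checkmate.

checkmate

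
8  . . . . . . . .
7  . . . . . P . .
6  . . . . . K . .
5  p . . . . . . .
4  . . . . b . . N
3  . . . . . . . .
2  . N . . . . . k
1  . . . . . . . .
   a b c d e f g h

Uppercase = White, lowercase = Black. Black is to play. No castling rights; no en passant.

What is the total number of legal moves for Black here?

18

Black to move; king on h2.
In check: no.
Legal moves: Ba8, Bh7, Bb7, Bg6, Bc6, Bf5, Bd5, Bf3, Bd3, Bg2, Bc2, Bh1, Bb1, Kh3, Kg3, Kh1, Kg1, a4.
Count: 18.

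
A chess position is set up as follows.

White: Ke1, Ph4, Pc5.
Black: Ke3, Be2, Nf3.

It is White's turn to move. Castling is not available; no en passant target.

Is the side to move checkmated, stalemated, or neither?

White to move; white king on e1.
In check: yes, from the black knight on f3.
King squares — d1: attacked by Be2; f1: attacked by Be2; d2: attacked by Ke3; e2: attacked by Ke3; f2: attacked by Ke3.
Legal moves for White: none.
In check with no legal moves → checkmate.

checkmate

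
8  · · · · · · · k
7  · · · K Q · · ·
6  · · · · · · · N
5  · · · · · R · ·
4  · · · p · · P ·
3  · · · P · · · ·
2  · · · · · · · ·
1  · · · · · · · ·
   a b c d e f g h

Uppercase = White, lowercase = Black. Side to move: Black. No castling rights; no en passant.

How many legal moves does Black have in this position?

Black to move; king on h8.
In check: no.
Legal moves: none.
Count: 0.

0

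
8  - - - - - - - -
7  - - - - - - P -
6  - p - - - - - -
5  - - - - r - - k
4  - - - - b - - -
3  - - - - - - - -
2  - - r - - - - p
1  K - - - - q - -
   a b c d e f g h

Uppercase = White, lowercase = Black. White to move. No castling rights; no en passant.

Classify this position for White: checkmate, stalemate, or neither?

checkmate

White to move; white king on a1.
In check: yes, from the black queen on f1.
King squares — b1: attacked by Qf1; a2: attacked by Rc2; b2: attacked by Rc2.
Legal moves for White: none.
In check with no legal moves → checkmate.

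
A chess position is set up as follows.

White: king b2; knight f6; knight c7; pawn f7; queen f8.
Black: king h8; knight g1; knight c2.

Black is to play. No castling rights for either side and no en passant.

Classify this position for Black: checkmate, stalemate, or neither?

checkmate

Black to move; black king on h8.
In check: yes, from the white queen on f8.
King squares — g7: attacked by Qf8; h7: attacked by Nf6; g8: attacked by Nf6.
Legal moves for Black: none.
In check with no legal moves → checkmate.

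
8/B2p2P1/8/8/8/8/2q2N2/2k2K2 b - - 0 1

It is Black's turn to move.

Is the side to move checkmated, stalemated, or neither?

neither

Black to move; black king on c1.
In check: no.
Legal moves for Black include: Qc8, Qh7, Qc7, Qg6, Qc6, Qf5, Qc5, Qe4, Qc4+, Qa4, Qd3+, Qc3, Qb3, Qxf2+, Qe2+, Qd2, Qb2, Qa2, ... (list truncated; more exist).
Black has legal moves and is not in check → neither.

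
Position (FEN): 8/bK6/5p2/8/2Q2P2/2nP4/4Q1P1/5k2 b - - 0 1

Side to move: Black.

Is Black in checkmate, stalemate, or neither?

neither

Black to move; black king on f1.
In check: yes, from the white queen on e2.
Legal moves for Black: Kxe2, Kg1, Nxe2.
Black is in check but has 3 legal moves → neither.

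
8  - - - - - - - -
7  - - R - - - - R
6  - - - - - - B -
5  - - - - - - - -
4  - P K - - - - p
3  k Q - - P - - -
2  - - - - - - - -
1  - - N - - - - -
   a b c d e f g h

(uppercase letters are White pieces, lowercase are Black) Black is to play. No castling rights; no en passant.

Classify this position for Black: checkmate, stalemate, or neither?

Black to move; black king on a3.
In check: yes, from the white queen on b3.
King squares — a2: attacked by Nc1; b2: attacked by Qb3; b3: attacked by Nc1; a4: attacked by Qb3; b4: attacked by Qb3.
Legal moves for Black: none.
In check with no legal moves → checkmate.

checkmate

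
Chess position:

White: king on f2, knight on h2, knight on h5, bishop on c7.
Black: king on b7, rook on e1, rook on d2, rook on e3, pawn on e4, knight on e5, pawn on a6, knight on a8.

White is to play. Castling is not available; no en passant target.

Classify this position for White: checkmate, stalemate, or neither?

White to move; white king on f2.
In check: yes, from the black rook on d2.
King squares — e1: attacked by Re3; f1: attacked by Re1; g1: attacked by Re1; e2: attacked by Re1; g2: attacked by Rd2; e3: attacked by Re1; f3: attacked by Re3; g3: attacked by Re3.
Legal moves for White: none.
In check with no legal moves → checkmate.

checkmate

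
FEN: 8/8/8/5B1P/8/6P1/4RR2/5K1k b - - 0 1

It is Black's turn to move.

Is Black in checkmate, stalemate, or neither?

Black to move; black king on h1.
In check: no.
King squares — g1: attacked by Kf1; g2: attacked by Kf1; h2: attacked by Rf2.
Legal moves for Black: none.
Not in check and no legal moves → stalemate.

stalemate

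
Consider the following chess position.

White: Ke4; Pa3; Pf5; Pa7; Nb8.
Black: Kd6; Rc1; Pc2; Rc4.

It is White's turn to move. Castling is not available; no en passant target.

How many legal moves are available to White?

White to move; king on e4.
In check: yes, from the black rook on c4.
Legal moves: Kf3, Ke3, Kd3.
Count: 3.

3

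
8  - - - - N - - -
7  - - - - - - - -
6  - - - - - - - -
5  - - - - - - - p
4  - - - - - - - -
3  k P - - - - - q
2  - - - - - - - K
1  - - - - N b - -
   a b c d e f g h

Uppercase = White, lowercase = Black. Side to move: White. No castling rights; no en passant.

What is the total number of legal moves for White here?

White to move; king on h2.
In check: yes, from the black queen on h3.
Legal moves: Kg1.
Count: 1.

1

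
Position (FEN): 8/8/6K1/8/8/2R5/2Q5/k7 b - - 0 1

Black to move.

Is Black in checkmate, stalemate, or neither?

Black to move; black king on a1.
In check: no.
King squares — b1: attacked by Qc2; a2: attacked by Qc2; b2: attacked by Qc2.
Legal moves for Black: none.
Not in check and no legal moves → stalemate.

stalemate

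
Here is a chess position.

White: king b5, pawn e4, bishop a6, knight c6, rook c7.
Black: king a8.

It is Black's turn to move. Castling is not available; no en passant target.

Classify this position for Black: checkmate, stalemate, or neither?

stalemate

Black to move; black king on a8.
In check: no.
King squares — a7: attacked by Nc6; b7: attacked by Ba6; b8: attacked by Nc6.
Legal moves for Black: none.
Not in check and no legal moves → stalemate.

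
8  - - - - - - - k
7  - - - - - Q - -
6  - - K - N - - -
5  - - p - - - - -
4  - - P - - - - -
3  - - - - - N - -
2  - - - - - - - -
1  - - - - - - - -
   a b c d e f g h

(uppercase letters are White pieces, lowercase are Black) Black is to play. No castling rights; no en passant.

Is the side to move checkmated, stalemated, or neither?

stalemate

Black to move; black king on h8.
In check: no.
King squares — g7: attacked by Ne6; h7: attacked by Qf7; g8: attacked by Qf7.
Legal moves for Black: none.
Not in check and no legal moves → stalemate.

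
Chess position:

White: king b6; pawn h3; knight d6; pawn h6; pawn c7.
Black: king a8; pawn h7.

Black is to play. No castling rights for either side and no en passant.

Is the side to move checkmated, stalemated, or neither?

stalemate

Black to move; black king on a8.
In check: no.
King squares — a7: attacked by Kb6; b7: attacked by Kb6; b8: attacked by Pc7.
Legal moves for Black: none.
Not in check and no legal moves → stalemate.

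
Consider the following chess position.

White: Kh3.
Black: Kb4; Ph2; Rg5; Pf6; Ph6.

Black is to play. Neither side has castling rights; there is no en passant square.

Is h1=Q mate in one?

yes

After h1=Q: white king on h3; in check: yes, from the black queen on h1.
King squares — g2: attacked by Qh1; h2: attacked by Qh1; g3: attacked by Rg5; g4: attacked by Rg5; h4: attacked by Qh1.
White has no legal moves → checkmate.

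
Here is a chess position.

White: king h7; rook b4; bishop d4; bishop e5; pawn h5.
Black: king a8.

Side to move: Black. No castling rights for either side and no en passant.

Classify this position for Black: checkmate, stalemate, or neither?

Black to move; black king on a8.
In check: no.
King squares — a7: attacked by Bd4; b7: attacked by Rb4; b8: attacked by Rb4.
Legal moves for Black: none.
Not in check and no legal moves → stalemate.

stalemate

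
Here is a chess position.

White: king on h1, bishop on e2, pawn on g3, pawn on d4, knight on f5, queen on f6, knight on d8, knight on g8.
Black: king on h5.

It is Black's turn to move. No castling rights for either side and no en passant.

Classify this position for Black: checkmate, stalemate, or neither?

checkmate

Black to move; black king on h5.
In check: yes, from the white bishop on e2.
King squares — g4: attacked by Be2; h4: attacked by Pg3; g5: attacked by Qf6; g6: attacked by Qf6; h6: attacked by Nf5.
Legal moves for Black: none.
In check with no legal moves → checkmate.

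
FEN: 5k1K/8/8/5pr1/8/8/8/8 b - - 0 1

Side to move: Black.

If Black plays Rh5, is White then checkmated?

After Rh5: white king on h8; in check: yes, from the black rook on h5.
King squares — g7: attacked by Kf8; h7: attacked by Rh5; g8: attacked by Kf8.
White has no legal moves → checkmate.

yes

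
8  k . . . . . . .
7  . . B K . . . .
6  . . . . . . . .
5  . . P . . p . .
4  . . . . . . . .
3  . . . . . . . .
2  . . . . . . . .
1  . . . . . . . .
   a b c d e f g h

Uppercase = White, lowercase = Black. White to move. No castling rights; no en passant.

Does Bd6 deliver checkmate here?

no

After Bd6: black king on a8; in check: no.
Black is not in check, so this cannot be checkmate.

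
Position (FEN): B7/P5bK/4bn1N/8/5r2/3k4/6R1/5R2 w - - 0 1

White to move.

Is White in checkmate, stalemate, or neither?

White to move; white king on h7.
In check: yes, from the black knight on f6.
Legal moves for White: Kxg7, Kg6.
White is in check but has 2 legal moves → neither.

neither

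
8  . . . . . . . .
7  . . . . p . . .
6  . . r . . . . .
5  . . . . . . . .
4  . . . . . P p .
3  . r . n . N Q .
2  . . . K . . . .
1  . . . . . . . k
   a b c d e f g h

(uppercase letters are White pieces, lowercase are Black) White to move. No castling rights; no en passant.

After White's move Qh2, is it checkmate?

yes

After Qh2: black king on h1; in check: yes, from the white queen on h2.
King squares — g1: attacked by Qh2; g2: attacked by Qh2; h2: attacked by Nf3.
Black has no legal moves → checkmate.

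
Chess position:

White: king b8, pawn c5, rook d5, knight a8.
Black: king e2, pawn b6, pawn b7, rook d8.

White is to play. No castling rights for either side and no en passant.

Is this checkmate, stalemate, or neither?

neither

White to move; white king on b8.
In check: yes, from the black rook on d8.
Legal moves for White: Kc7, Kxb7, Ka7, Rxd8.
White is in check but has 4 legal moves → neither.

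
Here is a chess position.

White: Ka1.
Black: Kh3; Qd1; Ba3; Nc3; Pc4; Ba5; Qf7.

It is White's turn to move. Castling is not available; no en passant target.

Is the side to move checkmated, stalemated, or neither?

White to move; white king on a1.
In check: yes, from the black queen on d1.
King squares — b1: attacked by Qd1; a2: attacked by Nc3; b2: attacked by Ba3.
Legal moves for White: none.
In check with no legal moves → checkmate.

checkmate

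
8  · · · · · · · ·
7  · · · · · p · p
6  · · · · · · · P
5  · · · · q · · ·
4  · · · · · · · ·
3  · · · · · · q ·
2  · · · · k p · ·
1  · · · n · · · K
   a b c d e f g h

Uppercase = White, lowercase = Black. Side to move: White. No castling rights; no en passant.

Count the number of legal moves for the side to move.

0

White to move; king on h1.
In check: no.
Legal moves: none.
Count: 0.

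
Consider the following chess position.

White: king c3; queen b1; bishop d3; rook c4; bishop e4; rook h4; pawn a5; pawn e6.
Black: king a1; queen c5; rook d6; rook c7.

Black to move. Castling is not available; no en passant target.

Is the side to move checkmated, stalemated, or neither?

Black to move; black king on a1.
In check: yes, from the white queen on b1.
King squares — b1: attacked by Bd3; a2: attacked by Qb1; b2: attacked by Qb1.
Legal moves for Black: none.
In check with no legal moves → checkmate.

checkmate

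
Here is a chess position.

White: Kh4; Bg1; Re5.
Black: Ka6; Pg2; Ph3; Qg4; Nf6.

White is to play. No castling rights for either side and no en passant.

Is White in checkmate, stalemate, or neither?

checkmate

White to move; white king on h4.
In check: yes, from the black queen on g4.
King squares — g3: attacked by Qg4; h3: attacked by Qg4; g4: attacked by Nf6; g5: attacked by Qg4; h5: attacked by Qg4.
Legal moves for White: none.
In check with no legal moves → checkmate.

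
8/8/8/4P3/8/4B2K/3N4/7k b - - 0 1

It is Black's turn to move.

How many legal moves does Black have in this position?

Black to move; king on h1.
In check: no.
Legal moves: none.
Count: 0.

0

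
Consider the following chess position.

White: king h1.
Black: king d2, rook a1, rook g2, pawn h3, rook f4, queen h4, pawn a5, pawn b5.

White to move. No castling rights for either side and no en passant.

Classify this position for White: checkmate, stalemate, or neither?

checkmate

White to move; white king on h1.
In check: yes, from the black rook on a1.
King squares — g1: attacked by Ra1; g2: attacked by Ph3; h2: attacked by Rg2.
Legal moves for White: none.
In check with no legal moves → checkmate.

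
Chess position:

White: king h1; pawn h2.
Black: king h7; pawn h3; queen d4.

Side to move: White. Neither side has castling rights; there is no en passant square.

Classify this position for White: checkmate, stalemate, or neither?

stalemate

White to move; white king on h1.
In check: no.
King squares — g1: attacked by Qd4; g2: attacked by Ph3; h2: own pawn.
Legal moves for White: none.
Not in check and no legal moves → stalemate.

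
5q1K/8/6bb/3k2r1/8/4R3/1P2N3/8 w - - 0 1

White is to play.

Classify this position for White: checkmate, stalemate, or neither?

White to move; white king on h8.
In check: yes, from the black queen on f8.
King squares — g7: attacked by Bh6; h7: attacked by Bg6; g8: attacked by Qf8.
Legal moves for White: none.
In check with no legal moves → checkmate.

checkmate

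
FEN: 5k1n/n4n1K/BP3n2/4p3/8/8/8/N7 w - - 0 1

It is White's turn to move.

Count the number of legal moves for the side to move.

0

White to move; king on h7.
In check: yes, from the black knight on f6.
Legal moves: none.
Count: 0.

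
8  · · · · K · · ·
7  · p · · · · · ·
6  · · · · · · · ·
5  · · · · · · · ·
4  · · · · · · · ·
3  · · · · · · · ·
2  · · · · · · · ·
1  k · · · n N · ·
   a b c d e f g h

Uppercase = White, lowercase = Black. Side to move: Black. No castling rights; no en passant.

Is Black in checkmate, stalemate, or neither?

Black to move; black king on a1.
In check: no.
Legal moves for Black: Nf3, Nd3, Ng2, Nc2, Kb2, Ka2, Kb1, b6, b5.
Black has 9 legal moves and is not in check → neither.

neither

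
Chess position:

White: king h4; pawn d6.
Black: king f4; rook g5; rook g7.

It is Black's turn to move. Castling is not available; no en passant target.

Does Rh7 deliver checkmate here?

yes

After Rh7: white king on h4; in check: yes, from the black rook on h7.
King squares — g3: attacked by Kf4; h3: attacked by Rh7; g4: attacked by Kf4; g5: attacked by Kf4; h5: attacked by Rg5.
White has no legal moves → checkmate.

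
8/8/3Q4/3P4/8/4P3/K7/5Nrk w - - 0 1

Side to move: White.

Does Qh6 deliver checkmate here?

After Qh6: black king on h1; in check: yes, from the white queen on h6.
Black has 1 legal reply: Kg2.
In check but a legal move exists → not checkmate.

no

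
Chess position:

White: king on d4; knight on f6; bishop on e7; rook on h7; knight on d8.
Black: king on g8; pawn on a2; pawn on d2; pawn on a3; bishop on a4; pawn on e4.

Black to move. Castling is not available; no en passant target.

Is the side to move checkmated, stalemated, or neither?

Black to move; black king on g8.
In check: yes, from the white knight on f6.
King squares — f7: attacked by Rh7; g7: attacked by Rh7; h7: attacked by Nf6; f8: attacked by Be7; h8: attacked by Rh7.
Legal moves for Black: none.
In check with no legal moves → checkmate.

checkmate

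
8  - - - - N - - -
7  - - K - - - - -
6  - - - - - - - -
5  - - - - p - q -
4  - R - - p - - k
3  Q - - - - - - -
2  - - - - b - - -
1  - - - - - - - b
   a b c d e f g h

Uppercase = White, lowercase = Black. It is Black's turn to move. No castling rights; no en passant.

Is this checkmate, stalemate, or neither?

Black to move; black king on h4.
In check: no.
Legal moves for Black include: Qg8, Qd8+, Qg7+, Qe7+, Qh6, Qg6, Qf6, Qh5, Qf5, Qg4, Qf4, Qg3, Qe3, Qg2, Qd2, Qg1, Qc1+, Kh5, ... (list truncated; more exist).
Black has legal moves and is not in check → neither.

neither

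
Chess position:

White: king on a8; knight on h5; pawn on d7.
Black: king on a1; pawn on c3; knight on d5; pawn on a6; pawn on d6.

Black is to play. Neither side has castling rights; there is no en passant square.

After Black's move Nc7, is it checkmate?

After Nc7: white king on a8; in check: yes, from the black knight on c7.
White has 3 legal replies: Kb8, Kb7, Ka7.
In check but a legal move exists → not checkmate.

no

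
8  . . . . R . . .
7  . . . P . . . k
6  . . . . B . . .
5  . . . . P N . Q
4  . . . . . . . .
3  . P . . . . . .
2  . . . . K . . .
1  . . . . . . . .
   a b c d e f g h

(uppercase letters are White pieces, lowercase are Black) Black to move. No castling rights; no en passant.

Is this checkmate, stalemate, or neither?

checkmate

Black to move; black king on h7.
In check: yes, from the white queen on h5.
King squares — g6: attacked by Qh5; h6: attacked by Nf5; g7: attacked by Nf5; g8: attacked by Be6; h8: attacked by Qh5.
Legal moves for Black: none.
In check with no legal moves → checkmate.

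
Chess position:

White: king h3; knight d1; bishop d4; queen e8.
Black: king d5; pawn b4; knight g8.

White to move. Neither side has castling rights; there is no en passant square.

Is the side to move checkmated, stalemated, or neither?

White to move; white king on h3.
In check: no.
Legal moves for White include: Qxg8+, Qf8, Qd8+, Qc8, Qb8, Qa8+, Qf7+, Qe7, Qd7+, Qg6, Qe6+, Qc6+, Qh5+, Qe5+, Qb5+, Qe4+, Qa4, Qe3, ... (list truncated; more exist).
White has legal moves and is not in check → neither.

neither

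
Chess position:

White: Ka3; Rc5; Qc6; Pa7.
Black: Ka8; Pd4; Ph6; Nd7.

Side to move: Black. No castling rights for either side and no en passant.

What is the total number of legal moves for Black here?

1

Black to move; king on a8.
In check: yes, from the white queen on c6.
Legal moves: Kxa7.
Count: 1.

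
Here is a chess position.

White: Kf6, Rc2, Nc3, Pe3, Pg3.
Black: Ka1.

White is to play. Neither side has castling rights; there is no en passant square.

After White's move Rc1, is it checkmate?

After Rc1: black king on a1; in check: yes, from the white rook on c1.
Black has 1 legal reply: Kb2.
In check but a legal move exists → not checkmate.

no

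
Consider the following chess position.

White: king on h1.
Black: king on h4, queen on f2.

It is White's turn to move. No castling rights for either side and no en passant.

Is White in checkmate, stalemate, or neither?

White to move; white king on h1.
In check: no.
King squares — g1: attacked by Qf2; g2: attacked by Qf2; h2: attacked by Qf2.
Legal moves for White: none.
Not in check and no legal moves → stalemate.

stalemate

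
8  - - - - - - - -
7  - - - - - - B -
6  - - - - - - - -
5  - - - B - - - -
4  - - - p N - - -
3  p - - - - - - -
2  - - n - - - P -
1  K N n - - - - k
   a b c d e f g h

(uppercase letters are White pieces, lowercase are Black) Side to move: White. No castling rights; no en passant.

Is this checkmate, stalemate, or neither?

White to move; white king on a1.
In check: yes, from the black knight on c2.
King squares — b1: own knight; a2: attacked by Nc1; b2: attacked by Pa3.
Legal moves for White: none.
In check with no legal moves → checkmate.

checkmate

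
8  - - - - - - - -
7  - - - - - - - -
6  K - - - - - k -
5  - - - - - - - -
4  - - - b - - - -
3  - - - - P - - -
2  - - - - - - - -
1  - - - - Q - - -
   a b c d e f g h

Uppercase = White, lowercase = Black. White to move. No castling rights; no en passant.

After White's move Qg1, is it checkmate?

After Qg1: black king on g6; in check: yes, from the white queen on g1.
Black has 6 legal replies: Kh7, Kf7, Kh6, Kf6, Kh5, Kf5.
In check but a legal move exists → not checkmate.

no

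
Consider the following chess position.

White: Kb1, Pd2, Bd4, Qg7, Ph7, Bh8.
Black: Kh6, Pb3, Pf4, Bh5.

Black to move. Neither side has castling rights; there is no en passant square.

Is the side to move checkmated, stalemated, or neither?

Black to move; black king on h6.
In check: yes, from the white queen on g7.
King squares — g5: attacked by Qg7; h5: own bishop; g6: attacked by Qg7; g7: attacked by Bd4; h7: attacked by Qg7.
Legal moves for Black: none.
In check with no legal moves → checkmate.

checkmate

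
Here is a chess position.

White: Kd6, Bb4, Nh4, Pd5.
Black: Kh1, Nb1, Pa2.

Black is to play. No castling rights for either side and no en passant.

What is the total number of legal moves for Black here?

9

Black to move; king on h1.
In check: no.
Legal moves: Kh2, Kg1, Nc3, Na3, Nd2, a1=Q, a1=R, a1=B, a1=N.
Count: 9.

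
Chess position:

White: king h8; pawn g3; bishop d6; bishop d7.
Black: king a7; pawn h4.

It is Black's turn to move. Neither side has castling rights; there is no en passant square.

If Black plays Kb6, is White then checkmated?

After Kb6: white king on h8; in check: no.
White is not in check, so this cannot be checkmate.

no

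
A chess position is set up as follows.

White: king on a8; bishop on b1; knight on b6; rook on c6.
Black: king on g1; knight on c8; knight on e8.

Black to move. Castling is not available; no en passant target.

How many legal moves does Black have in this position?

13

Black to move; king on g1.
In check: no.
Legal moves: Ng7, Nc7+, Nf6, Ned6, Ne7, Na7, Ncd6, Nxb6+, Kh2, Kg2, Kf2, Kh1, Kf1.
Count: 13.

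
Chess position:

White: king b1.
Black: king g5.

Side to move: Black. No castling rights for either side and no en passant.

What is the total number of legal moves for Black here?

8

Black to move; king on g5.
In check: no.
Legal moves: Kh6, Kg6, Kf6, Kh5, Kf5, Kh4, Kg4, Kf4.
Count: 8.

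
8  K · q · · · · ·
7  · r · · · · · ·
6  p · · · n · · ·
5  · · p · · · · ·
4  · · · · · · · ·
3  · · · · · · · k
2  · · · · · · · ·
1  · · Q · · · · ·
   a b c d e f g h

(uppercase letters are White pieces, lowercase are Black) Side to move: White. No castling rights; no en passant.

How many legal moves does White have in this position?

White to move; king on a8.
In check: yes, from the black queen on c8.
Legal moves: none.
Count: 0.

0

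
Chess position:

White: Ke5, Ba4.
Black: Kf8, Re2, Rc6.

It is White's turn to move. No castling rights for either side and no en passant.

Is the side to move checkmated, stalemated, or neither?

neither

White to move; white king on e5.
In check: yes, from the black rook on e2.
King squares — d4: available; e4: attacked by Re2; f4: available; d5: available; f5: available; d6: attacked by Rc6; e6: attacked by Re2; f6: attacked by Rc6.
Legal moves for White: Kf5, Kd5, Kf4, Kd4.
White is in check but has 4 legal moves → neither.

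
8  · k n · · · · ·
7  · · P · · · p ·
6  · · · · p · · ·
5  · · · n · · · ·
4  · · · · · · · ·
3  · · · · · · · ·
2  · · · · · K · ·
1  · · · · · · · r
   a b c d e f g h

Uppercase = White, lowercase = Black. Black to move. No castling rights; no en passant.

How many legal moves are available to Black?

5

Black to move; king on b8.
In check: yes, from the white pawn on c7.
Legal moves: Ka8, Kxc7, Kb7, Ka7, Nxc7.
Count: 5.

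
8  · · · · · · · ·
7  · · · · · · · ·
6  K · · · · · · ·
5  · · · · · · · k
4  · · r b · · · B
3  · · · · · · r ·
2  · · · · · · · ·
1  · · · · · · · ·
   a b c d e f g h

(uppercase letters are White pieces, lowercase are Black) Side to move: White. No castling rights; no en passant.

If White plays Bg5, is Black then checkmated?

no

After Bg5: black king on h5; in check: no.
Black is not in check, so this cannot be checkmate.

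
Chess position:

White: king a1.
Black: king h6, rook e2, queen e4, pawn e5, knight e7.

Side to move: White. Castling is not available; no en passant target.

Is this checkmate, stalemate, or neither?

White to move; white king on a1.
In check: no.
King squares — b1: attacked by Qe4; a2: attacked by Re2; b2: attacked by Re2.
Legal moves for White: none.
Not in check and no legal moves → stalemate.

stalemate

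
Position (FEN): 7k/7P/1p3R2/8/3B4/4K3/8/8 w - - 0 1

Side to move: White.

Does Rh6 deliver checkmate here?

After Rh6: black king on h8; in check: yes, from the white bishop on d4.
King squares — g7: attacked by Bd4; h7: attacked by Rh6; g8: attacked by Ph7.
Black has no legal moves → checkmate.

yes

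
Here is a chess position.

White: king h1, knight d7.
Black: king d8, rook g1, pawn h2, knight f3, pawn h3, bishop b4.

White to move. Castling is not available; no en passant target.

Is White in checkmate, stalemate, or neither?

checkmate

White to move; white king on h1.
In check: yes, from the black rook on g1.
King squares — g1: attacked by Ph2; g2: attacked by Rg1; h2: attacked by Nf3.
Legal moves for White: none.
In check with no legal moves → checkmate.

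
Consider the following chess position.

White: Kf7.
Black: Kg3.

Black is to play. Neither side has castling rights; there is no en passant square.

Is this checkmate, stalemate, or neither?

Black to move; black king on g3.
In check: no.
Legal moves for Black: Kh4, Kg4, Kf4, Kh3, Kf3, Kh2, Kg2, Kf2.
Black has 8 legal moves and is not in check → neither.

neither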